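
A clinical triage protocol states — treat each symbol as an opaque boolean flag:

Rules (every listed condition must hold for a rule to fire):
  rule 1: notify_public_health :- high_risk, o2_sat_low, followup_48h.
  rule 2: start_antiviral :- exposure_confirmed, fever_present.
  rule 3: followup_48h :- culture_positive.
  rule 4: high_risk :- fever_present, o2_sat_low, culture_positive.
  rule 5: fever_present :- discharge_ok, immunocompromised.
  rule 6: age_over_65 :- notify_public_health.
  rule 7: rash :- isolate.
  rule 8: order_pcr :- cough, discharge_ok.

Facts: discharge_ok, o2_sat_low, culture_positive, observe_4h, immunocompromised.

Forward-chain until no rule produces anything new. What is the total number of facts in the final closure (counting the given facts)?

Round 1 — rule 3, rule 5, derive followup_48h, fever_present.
Round 2 — rule 4, derive high_risk.
Round 3 — rule 1, derive notify_public_health.
Round 4 — rule 6, derive age_over_65.
Closure: {age_over_65, culture_positive, discharge_ok, fever_present, followup_48h, high_risk, immunocompromised, notify_public_health, o2_sat_low, observe_4h} — 10 facts.

10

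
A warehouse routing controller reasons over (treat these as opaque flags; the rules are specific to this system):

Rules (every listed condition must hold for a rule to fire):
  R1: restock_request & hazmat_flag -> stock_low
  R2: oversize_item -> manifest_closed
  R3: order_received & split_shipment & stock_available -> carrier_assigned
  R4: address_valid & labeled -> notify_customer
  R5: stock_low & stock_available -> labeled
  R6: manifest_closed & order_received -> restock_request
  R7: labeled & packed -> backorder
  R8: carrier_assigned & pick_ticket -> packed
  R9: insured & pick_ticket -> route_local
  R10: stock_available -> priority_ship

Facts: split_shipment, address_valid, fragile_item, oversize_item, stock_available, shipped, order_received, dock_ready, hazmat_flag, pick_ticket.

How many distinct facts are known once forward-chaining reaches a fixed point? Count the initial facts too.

19

Round 1 — R2, R3, R10, derive manifest_closed, carrier_assigned, priority_ship.
Round 2 — R6, R8, derive restock_request, packed.
Round 3 — R1, derive stock_low.
Round 4 — R5, derive labeled.
Round 5 — R4, R7, derive notify_customer, backorder.
Closure: {address_valid, backorder, carrier_assigned, dock_ready, fragile_item, hazmat_flag, labeled, manifest_closed, notify_customer, order_received, oversize_item, packed, pick_ticket, priority_ship, restock_request, shipped, split_shipment, stock_available, stock_low} — 19 facts.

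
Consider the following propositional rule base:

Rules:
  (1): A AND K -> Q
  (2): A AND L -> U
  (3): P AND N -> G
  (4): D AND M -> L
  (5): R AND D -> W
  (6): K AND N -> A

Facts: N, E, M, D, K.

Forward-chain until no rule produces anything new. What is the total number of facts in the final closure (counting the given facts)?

[1] (4) [D AND M -> L]; (6) [K AND N -> A]. ⇒ new: L, A.
[2] (1) [A AND K -> Q]; (2) [A AND L -> U]. ⇒ new: Q, U.
Closure: {A, D, E, K, L, M, N, Q, U} — 9 facts.

9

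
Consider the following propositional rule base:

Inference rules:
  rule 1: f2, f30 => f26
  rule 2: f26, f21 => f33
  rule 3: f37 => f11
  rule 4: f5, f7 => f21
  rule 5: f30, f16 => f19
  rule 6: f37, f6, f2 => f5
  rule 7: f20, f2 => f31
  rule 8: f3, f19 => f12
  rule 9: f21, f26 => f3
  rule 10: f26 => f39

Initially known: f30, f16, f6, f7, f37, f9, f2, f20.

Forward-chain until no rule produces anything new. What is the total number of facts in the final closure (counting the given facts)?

18

Round 1: rule 1 [f2, f30 => f26]; rule 3 [f37 => f11]; rule 5 [f30, f16 => f19]; rule 6 [f37, f6, f2 => f5]; rule 7 [f20, f2 => f31]. New: f26, f11, f19, f5, f31.
Round 2: rule 4 [f5, f7 => f21]; rule 10 [f26 => f39]. New: f21, f39.
Round 3: rule 2 [f26, f21 => f33]; rule 9 [f21, f26 => f3]. New: f33, f3.
Round 4: rule 8 [f3, f19 => f12]. New: f12.
Closure: {f11, f12, f16, f19, f2, f20, f21, f26, f3, f30, f31, f33, f37, f39, f5, f6, f7, f9} — 18 facts.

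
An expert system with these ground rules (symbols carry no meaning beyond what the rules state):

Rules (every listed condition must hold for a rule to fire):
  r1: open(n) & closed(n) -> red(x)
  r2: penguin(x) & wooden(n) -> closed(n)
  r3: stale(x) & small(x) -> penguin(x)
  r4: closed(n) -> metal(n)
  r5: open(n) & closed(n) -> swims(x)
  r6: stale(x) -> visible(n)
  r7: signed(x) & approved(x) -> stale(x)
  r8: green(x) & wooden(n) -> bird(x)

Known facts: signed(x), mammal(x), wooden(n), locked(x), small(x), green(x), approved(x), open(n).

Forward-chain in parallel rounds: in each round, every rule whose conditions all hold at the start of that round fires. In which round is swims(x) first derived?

4

Round 1: r7 [signed(x) & approved(x) -> stale(x)]; r8 [green(x) & wooden(n) -> bird(x)]. New: stale(x), bird(x).
Round 2: r3 [stale(x) & small(x) -> penguin(x)]; r6 [stale(x) -> visible(n)]. New: penguin(x), visible(n).
Round 3: r2 [penguin(x) & wooden(n) -> closed(n)]. New: closed(n).
Round 4: r1 [open(n) & closed(n) -> red(x)]; r4 [closed(n) -> metal(n)]; r5 [open(n) & closed(n) -> swims(x)]. New: red(x), metal(n), swims(x).
swims(x) first appears in round 4.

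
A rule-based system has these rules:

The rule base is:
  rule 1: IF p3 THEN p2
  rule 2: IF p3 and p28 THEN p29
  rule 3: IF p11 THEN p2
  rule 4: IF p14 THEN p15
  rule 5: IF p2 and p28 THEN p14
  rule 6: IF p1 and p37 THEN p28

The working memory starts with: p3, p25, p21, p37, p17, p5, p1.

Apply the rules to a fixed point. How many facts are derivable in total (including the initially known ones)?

Round 1 fires rule 1, rule 6, giving p2, p28.
Round 2 fires rule 2, rule 5, giving p29, p14.
Round 3 fires rule 4, giving p15.
Closure: {p1, p14, p15, p17, p2, p21, p25, p28, p29, p3, p37, p5} — 12 facts.

12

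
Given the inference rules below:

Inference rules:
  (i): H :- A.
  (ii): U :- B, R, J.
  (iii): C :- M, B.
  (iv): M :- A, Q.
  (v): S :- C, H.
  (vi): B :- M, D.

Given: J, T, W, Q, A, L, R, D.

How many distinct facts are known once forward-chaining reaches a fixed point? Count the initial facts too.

14

Round 1: (i) [H :- A.]; (iv) [M :- A, Q.]. New: H, M.
Round 2: (vi) [B :- M, D.]. New: B.
Round 3: (ii) [U :- B, R, J.]; (iii) [C :- M, B.]. New: U, C.
Round 4: (v) [S :- C, H.]. New: S.
Closure: {A, B, C, D, H, J, L, M, Q, R, S, T, U, W} — 14 facts.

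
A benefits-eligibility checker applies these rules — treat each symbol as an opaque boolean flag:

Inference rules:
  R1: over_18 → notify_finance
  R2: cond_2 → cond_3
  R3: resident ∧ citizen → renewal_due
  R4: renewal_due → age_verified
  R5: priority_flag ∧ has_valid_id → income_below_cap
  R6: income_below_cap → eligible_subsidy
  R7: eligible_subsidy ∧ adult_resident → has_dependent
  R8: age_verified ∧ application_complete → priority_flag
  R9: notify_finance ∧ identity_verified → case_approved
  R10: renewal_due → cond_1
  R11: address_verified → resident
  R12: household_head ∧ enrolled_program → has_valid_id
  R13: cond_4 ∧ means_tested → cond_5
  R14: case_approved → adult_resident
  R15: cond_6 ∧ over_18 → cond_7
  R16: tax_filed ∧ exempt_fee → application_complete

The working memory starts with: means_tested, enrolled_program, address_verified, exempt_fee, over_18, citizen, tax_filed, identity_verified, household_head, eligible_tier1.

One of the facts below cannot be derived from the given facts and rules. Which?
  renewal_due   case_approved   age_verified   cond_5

Round 1 fires R1, R11, R12, R16, giving notify_finance, resident, has_valid_id, application_complete.
Round 2 fires R3, R9, giving renewal_due, case_approved.
Round 3 fires R4, R10, R14, giving age_verified, cond_1, adult_resident.
Round 4 fires R8, giving priority_flag.
Round 5 fires R5, giving income_below_cap.
Round 6 fires R6, giving eligible_subsidy.
Round 7 fires R7, giving has_dependent.
Derived: age_verified (round 3), case_approved (round 2), renewal_due (round 2). cond_5 never appears in any round.

cond_5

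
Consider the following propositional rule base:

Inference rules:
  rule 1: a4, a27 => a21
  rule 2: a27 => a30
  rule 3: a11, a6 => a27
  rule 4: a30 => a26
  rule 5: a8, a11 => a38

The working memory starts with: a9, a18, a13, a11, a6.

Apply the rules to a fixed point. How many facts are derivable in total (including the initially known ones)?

Round 1 fires rule 3, giving a27.
Round 2 fires rule 2, giving a30.
Round 3 fires rule 4, giving a26.
Closure: {a11, a13, a18, a26, a27, a30, a6, a9} — 8 facts.

8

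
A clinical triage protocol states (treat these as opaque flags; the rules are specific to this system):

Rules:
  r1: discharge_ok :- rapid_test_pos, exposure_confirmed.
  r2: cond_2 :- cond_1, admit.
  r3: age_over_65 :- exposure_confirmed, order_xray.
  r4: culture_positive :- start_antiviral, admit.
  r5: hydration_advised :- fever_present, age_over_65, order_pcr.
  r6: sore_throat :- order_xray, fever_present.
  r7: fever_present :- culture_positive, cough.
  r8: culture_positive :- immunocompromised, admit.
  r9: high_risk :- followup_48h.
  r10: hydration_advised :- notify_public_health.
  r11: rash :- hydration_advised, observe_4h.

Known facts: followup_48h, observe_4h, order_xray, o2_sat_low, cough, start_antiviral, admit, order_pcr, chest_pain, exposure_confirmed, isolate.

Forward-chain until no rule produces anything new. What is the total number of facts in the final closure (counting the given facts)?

18

Round 1: r3 [age_over_65 :- exposure_confirmed, order_xray.]; r4 [culture_positive :- start_antiviral, admit.]; r9 [high_risk :- followup_48h.]. Adds age_over_65, culture_positive, high_risk.
Round 2: r7 [fever_present :- culture_positive, cough.]. Adds fever_present.
Round 3: r5 [hydration_advised :- fever_present, age_over_65, order_pcr.]; r6 [sore_throat :- order_xray, fever_present.]. Adds hydration_advised, sore_throat.
Round 4: r11 [rash :- hydration_advised, observe_4h.]. Adds rash.
Closure: {admit, age_over_65, chest_pain, cough, culture_positive, exposure_confirmed, fever_present, followup_48h, high_risk, hydration_advised, isolate, o2_sat_low, observe_4h, order_pcr, order_xray, rash, sore_throat, start_antiviral} — 18 facts.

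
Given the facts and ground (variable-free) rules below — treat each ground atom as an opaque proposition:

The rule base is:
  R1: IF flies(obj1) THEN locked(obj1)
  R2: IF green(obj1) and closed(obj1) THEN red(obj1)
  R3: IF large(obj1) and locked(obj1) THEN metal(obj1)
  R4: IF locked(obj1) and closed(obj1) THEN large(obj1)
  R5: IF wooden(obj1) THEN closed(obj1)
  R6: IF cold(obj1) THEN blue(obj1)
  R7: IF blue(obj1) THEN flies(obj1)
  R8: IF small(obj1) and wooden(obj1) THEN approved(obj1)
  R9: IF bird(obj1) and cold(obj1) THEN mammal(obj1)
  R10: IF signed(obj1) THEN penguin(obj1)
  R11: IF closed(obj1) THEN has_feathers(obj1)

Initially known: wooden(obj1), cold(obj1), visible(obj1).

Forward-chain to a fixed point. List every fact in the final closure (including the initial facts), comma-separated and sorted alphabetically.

Round 1 — R5, R6, derive closed(obj1), blue(obj1).
Round 2 — R7, R11, derive flies(obj1), has_feathers(obj1).
Round 3 — R1, derive locked(obj1).
Round 4 — R4, derive large(obj1).
Round 5 — R3, derive metal(obj1).

blue(obj1), closed(obj1), cold(obj1), flies(obj1), has_feathers(obj1), large(obj1), locked(obj1), metal(obj1), visible(obj1), wooden(obj1)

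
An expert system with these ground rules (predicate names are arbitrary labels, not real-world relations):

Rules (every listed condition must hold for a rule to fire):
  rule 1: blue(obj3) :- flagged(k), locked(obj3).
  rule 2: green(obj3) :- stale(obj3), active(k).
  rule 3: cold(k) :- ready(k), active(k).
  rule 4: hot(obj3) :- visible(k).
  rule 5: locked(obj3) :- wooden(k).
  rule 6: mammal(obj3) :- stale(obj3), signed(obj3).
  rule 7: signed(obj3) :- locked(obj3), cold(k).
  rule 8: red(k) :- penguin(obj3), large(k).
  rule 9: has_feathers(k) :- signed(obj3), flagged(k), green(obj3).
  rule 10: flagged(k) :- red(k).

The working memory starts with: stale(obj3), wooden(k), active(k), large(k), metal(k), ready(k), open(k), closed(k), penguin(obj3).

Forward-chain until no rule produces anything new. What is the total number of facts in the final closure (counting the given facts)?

Round 1: rule 2 [green(obj3) :- stale(obj3), active(k).]; rule 3 [cold(k) :- ready(k), active(k).]; rule 5 [locked(obj3) :- wooden(k).]; rule 8 [red(k) :- penguin(obj3), large(k).]. New: green(obj3), cold(k), locked(obj3), red(k).
Round 2: rule 7 [signed(obj3) :- locked(obj3), cold(k).]; rule 10 [flagged(k) :- red(k).]. New: signed(obj3), flagged(k).
Round 3: rule 1 [blue(obj3) :- flagged(k), locked(obj3).]; rule 6 [mammal(obj3) :- stale(obj3), signed(obj3).]; rule 9 [has_feathers(k) :- signed(obj3), flagged(k), green(obj3).]. New: blue(obj3), mammal(obj3), has_feathers(k).
Closure: {active(k), blue(obj3), closed(k), cold(k), flagged(k), green(obj3), has_feathers(k), large(k), locked(obj3), mammal(obj3), metal(k), open(k), penguin(obj3), ready(k), red(k), signed(obj3), stale(obj3), wooden(k)} — 18 facts.

18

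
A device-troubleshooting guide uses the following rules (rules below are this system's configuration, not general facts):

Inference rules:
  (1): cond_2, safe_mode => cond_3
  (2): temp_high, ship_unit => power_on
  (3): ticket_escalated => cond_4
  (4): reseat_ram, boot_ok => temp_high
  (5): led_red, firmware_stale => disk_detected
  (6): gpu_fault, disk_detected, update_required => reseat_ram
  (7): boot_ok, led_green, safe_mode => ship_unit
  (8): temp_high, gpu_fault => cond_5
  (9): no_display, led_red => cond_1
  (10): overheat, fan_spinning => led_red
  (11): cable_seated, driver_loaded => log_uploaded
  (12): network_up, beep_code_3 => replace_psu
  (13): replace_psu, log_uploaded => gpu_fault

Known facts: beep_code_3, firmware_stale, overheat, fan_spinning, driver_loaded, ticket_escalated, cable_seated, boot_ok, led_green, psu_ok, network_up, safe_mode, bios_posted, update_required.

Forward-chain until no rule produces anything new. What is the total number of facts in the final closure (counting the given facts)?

25

Round 1: (3) [ticket_escalated => cond_4]; (7) [boot_ok, led_green, safe_mode => ship_unit]; (10) [overheat, fan_spinning => led_red]; (11) [cable_seated, driver_loaded => log_uploaded]; (12) [network_up, beep_code_3 => replace_psu]. New: cond_4, ship_unit, led_red, log_uploaded, replace_psu.
Round 2: (5) [led_red, firmware_stale => disk_detected]; (13) [replace_psu, log_uploaded => gpu_fault]. New: disk_detected, gpu_fault.
Round 3: (6) [gpu_fault, disk_detected, update_required => reseat_ram]. New: reseat_ram.
Round 4: (4) [reseat_ram, boot_ok => temp_high]. New: temp_high.
Round 5: (2) [temp_high, ship_unit => power_on]; (8) [temp_high, gpu_fault => cond_5]. New: power_on, cond_5.
Closure: {beep_code_3, bios_posted, boot_ok, cable_seated, cond_4, cond_5, disk_detected, driver_loaded, fan_spinning, firmware_stale, gpu_fault, led_green, led_red, log_uploaded, network_up, overheat, power_on, psu_ok, replace_psu, reseat_ram, safe_mode, ship_unit, temp_high, ticket_escalated, update_required} — 25 facts.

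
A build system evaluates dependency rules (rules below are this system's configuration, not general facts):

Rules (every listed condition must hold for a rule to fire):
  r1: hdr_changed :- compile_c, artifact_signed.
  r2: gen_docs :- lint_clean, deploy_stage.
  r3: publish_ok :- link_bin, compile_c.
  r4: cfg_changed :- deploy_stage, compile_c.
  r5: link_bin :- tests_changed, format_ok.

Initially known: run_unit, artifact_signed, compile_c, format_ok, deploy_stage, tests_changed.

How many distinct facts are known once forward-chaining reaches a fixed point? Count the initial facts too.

10

Round 1 — r1, r4, r5, derive hdr_changed, cfg_changed, link_bin.
Round 2 — r3, derive publish_ok.
Closure: {artifact_signed, cfg_changed, compile_c, deploy_stage, format_ok, hdr_changed, link_bin, publish_ok, run_unit, tests_changed} — 10 facts.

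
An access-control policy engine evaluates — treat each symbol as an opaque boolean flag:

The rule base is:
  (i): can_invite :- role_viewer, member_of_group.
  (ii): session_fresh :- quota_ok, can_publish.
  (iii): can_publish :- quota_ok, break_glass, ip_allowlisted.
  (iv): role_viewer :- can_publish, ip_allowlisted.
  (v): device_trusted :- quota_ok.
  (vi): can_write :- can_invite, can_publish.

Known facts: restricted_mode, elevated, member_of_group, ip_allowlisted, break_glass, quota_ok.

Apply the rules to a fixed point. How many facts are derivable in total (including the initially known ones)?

Round 1 fires (iii), (v), giving can_publish, device_trusted.
Round 2 fires (ii), (iv), giving session_fresh, role_viewer.
Round 3 fires (i), giving can_invite.
Round 4 fires (vi), giving can_write.
Closure: {break_glass, can_invite, can_publish, can_write, device_trusted, elevated, ip_allowlisted, member_of_group, quota_ok, restricted_mode, role_viewer, session_fresh} — 12 facts.

12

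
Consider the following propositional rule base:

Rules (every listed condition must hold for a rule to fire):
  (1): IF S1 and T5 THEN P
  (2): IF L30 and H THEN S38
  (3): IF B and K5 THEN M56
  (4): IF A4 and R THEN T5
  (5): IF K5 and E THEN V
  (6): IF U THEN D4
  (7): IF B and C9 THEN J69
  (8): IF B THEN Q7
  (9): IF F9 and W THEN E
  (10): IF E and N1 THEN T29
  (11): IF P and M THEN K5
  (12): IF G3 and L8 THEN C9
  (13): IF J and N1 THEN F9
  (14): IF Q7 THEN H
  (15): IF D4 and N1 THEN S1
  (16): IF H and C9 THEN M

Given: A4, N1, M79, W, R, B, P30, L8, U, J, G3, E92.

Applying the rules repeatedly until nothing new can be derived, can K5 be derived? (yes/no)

Round 1 — (4), (6), (8), (12), (13), derive T5, D4, Q7, C9, F9.
Round 2 — (7), (9), (14), (15), derive J69, E, H, S1.
Round 3 — (1), (10), (16), derive P, T29, M.
Round 4 — (11), derive K5.
Round 5 — (3), (5), derive M56, V.
K5 appears in round 4, so it is derivable.

yes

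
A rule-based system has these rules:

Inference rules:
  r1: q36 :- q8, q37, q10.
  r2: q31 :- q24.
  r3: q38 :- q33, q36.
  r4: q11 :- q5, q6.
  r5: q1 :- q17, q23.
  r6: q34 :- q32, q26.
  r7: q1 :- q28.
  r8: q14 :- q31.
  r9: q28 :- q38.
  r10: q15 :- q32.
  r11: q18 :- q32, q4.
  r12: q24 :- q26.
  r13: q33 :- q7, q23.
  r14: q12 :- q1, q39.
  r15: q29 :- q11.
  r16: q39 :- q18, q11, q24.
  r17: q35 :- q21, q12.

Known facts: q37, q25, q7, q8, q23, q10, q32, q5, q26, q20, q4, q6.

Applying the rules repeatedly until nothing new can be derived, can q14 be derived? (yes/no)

yes

[1] r1 [q36 :- q8, q37, q10.]; r4 [q11 :- q5, q6.]; r6 [q34 :- q32, q26.]; r10 [q15 :- q32.]; r11 [q18 :- q32, q4.]; r12 [q24 :- q26.]; r13 [q33 :- q7, q23.]. ⇒ new: q36, q11, q34, q15, q18, q24, q33.
[2] r2 [q31 :- q24.]; r3 [q38 :- q33, q36.]; r15 [q29 :- q11.]; r16 [q39 :- q18, q11, q24.]. ⇒ new: q31, q38, q29, q39.
[3] r8 [q14 :- q31.]; r9 [q28 :- q38.]. ⇒ new: q14, q28.
[4] r7 [q1 :- q28.]. ⇒ new: q1.
[5] r14 [q12 :- q1, q39.]. ⇒ new: q12.
q14 appears in round 3, so it is derivable.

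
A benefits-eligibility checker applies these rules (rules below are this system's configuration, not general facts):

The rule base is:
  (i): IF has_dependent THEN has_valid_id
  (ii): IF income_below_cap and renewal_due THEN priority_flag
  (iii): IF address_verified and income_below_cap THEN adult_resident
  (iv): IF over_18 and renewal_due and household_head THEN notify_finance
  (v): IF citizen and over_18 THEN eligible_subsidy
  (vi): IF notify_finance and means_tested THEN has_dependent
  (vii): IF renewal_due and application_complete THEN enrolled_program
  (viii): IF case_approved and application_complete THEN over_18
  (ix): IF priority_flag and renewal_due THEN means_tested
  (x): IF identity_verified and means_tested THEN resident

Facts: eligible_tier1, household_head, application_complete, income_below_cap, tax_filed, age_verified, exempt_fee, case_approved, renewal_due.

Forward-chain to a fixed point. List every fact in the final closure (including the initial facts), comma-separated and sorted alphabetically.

Round 1 — (ii), (vii), (viii), derive priority_flag, enrolled_program, over_18.
Round 2 — (iv), (ix), derive notify_finance, means_tested.
Round 3 — (vi), derive has_dependent.
Round 4 — (i), derive has_valid_id.

age_verified, application_complete, case_approved, eligible_tier1, enrolled_program, exempt_fee, has_dependent, has_valid_id, household_head, income_below_cap, means_tested, notify_finance, over_18, priority_flag, renewal_due, tax_filed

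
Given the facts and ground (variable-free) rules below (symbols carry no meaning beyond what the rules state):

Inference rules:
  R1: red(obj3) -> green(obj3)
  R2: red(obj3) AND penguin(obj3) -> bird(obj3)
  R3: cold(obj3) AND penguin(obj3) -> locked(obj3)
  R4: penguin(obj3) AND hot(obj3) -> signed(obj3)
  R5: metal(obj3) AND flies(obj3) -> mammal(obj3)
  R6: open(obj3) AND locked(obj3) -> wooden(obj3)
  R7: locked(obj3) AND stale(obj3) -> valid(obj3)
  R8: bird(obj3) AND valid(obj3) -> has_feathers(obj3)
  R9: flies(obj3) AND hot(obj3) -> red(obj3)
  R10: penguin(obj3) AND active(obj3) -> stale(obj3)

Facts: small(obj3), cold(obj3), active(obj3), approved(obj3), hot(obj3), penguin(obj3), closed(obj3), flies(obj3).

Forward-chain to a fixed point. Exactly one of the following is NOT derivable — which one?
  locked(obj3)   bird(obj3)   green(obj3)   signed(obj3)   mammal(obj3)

mammal(obj3)

Round 1: R3 [cold(obj3) AND penguin(obj3) -> locked(obj3)]; R4 [penguin(obj3) AND hot(obj3) -> signed(obj3)]; R9 [flies(obj3) AND hot(obj3) -> red(obj3)]; R10 [penguin(obj3) AND active(obj3) -> stale(obj3)]. Adds locked(obj3), signed(obj3), red(obj3), stale(obj3).
Round 2: R1 [red(obj3) -> green(obj3)]; R2 [red(obj3) AND penguin(obj3) -> bird(obj3)]; R7 [locked(obj3) AND stale(obj3) -> valid(obj3)]. Adds green(obj3), bird(obj3), valid(obj3).
Round 3: R8 [bird(obj3) AND valid(obj3) -> has_feathers(obj3)]. Adds has_feathers(obj3).
Derived: locked(obj3) (round 1), green(obj3) (round 2), signed(obj3) (round 1), bird(obj3) (round 2). mammal(obj3) never appears in any round.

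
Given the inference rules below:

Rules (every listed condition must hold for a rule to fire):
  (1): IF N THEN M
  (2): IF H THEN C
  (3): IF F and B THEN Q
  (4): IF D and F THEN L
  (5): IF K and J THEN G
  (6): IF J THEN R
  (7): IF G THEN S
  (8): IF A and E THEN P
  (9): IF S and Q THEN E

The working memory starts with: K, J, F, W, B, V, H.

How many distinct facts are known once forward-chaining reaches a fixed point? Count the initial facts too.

Round 1: (2) [IF H THEN C]; (3) [IF F and B THEN Q]; (5) [IF K and J THEN G]; (6) [IF J THEN R]. Adds C, Q, G, R.
Round 2: (7) [IF G THEN S]. Adds S.
Round 3: (9) [IF S and Q THEN E]. Adds E.
Closure: {B, C, E, F, G, H, J, K, Q, R, S, V, W} — 13 facts.

13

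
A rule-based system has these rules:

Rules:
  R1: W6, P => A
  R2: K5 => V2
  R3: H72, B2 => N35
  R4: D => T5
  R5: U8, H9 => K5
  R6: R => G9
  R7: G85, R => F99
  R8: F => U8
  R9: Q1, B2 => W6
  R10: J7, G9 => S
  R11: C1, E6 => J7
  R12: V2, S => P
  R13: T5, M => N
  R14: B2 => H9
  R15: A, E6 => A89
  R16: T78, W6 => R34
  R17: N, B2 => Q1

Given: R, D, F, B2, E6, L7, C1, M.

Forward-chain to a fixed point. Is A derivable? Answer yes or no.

Round 1: R4 [D => T5]; R6 [R => G9]; R8 [F => U8]; R11 [C1, E6 => J7]; R14 [B2 => H9]. New: T5, G9, U8, J7, H9.
Round 2: R5 [U8, H9 => K5]; R10 [J7, G9 => S]; R13 [T5, M => N]. New: K5, S, N.
Round 3: R2 [K5 => V2]; R17 [N, B2 => Q1]. New: V2, Q1.
Round 4: R9 [Q1, B2 => W6]; R12 [V2, S => P]. New: W6, P.
Round 5: R1 [W6, P => A]. New: A.
Round 6: R15 [A, E6 => A89]. New: A89.
A appears in round 5, so it is derivable.

yes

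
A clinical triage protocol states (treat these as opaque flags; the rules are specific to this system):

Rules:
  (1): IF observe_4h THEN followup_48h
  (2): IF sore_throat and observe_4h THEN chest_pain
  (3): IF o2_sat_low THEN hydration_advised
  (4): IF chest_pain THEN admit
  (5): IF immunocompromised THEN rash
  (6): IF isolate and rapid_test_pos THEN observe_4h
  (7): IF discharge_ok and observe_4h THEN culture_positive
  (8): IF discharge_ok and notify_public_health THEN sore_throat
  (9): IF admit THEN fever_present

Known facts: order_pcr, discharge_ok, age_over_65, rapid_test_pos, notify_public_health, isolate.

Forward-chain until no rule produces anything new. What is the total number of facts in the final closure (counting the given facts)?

[1] (6) [IF isolate and rapid_test_pos THEN observe_4h]; (8) [IF discharge_ok and notify_public_health THEN sore_throat]. ⇒ new: observe_4h, sore_throat.
[2] (1) [IF observe_4h THEN followup_48h]; (2) [IF sore_throat and observe_4h THEN chest_pain]; (7) [IF discharge_ok and observe_4h THEN culture_positive]. ⇒ new: followup_48h, chest_pain, culture_positive.
[3] (4) [IF chest_pain THEN admit]. ⇒ new: admit.
[4] (9) [IF admit THEN fever_present]. ⇒ new: fever_present.
Closure: {admit, age_over_65, chest_pain, culture_positive, discharge_ok, fever_present, followup_48h, isolate, notify_public_health, observe_4h, order_pcr, rapid_test_pos, sore_throat} — 13 facts.

13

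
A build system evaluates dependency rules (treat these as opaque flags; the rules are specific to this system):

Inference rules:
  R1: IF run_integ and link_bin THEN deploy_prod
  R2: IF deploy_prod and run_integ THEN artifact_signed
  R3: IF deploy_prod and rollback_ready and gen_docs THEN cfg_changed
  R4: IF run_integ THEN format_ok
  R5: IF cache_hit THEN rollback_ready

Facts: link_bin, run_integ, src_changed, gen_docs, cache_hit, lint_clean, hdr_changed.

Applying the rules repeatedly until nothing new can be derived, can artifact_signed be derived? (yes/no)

yes

[1] R1 [IF run_integ and link_bin THEN deploy_prod]; R4 [IF run_integ THEN format_ok]; R5 [IF cache_hit THEN rollback_ready]. ⇒ new: deploy_prod, format_ok, rollback_ready.
[2] R2 [IF deploy_prod and run_integ THEN artifact_signed]; R3 [IF deploy_prod and rollback_ready and gen_docs THEN cfg_changed]. ⇒ new: artifact_signed, cfg_changed.
artifact_signed appears in round 2, so it is derivable.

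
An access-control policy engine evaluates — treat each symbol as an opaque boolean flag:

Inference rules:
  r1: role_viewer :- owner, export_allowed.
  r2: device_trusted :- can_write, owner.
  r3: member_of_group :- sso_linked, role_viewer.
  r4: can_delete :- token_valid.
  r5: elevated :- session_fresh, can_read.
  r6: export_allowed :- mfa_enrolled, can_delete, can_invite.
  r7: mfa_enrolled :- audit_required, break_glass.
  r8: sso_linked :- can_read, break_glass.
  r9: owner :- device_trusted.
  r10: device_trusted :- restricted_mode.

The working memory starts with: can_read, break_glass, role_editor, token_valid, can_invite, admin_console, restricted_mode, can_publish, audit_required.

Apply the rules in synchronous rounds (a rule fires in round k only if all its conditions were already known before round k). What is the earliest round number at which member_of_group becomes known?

Round 1: r4 [can_delete :- token_valid.]; r7 [mfa_enrolled :- audit_required, break_glass.]; r8 [sso_linked :- can_read, break_glass.]; r10 [device_trusted :- restricted_mode.]. Adds can_delete, mfa_enrolled, sso_linked, device_trusted.
Round 2: r6 [export_allowed :- mfa_enrolled, can_delete, can_invite.]; r9 [owner :- device_trusted.]. Adds export_allowed, owner.
Round 3: r1 [role_viewer :- owner, export_allowed.]. Adds role_viewer.
Round 4: r3 [member_of_group :- sso_linked, role_viewer.]. Adds member_of_group.
member_of_group first appears in round 4.

4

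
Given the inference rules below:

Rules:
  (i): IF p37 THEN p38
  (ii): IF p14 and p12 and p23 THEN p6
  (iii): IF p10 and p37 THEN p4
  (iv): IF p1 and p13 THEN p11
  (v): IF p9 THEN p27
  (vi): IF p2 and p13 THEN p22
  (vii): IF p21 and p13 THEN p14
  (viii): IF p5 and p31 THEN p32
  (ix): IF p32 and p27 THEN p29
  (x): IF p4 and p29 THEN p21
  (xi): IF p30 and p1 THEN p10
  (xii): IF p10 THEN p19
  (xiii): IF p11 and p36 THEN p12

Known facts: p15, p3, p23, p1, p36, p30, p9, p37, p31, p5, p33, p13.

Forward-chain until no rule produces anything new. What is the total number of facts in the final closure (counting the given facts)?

24

[1] (i) [IF p37 THEN p38]; (iv) [IF p1 and p13 THEN p11]; (v) [IF p9 THEN p27]; (viii) [IF p5 and p31 THEN p32]; (xi) [IF p30 and p1 THEN p10]. ⇒ new: p38, p11, p27, p32, p10.
[2] (iii) [IF p10 and p37 THEN p4]; (ix) [IF p32 and p27 THEN p29]; (xii) [IF p10 THEN p19]; (xiii) [IF p11 and p36 THEN p12]. ⇒ new: p4, p29, p19, p12.
[3] (x) [IF p4 and p29 THEN p21]. ⇒ new: p21.
[4] (vii) [IF p21 and p13 THEN p14]. ⇒ new: p14.
[5] (ii) [IF p14 and p12 and p23 THEN p6]. ⇒ new: p6.
Closure: {p1, p10, p11, p12, p13, p14, p15, p19, p21, p23, p27, p29, p3, p30, p31, p32, p33, p36, p37, p38, p4, p5, p6, p9} — 24 facts.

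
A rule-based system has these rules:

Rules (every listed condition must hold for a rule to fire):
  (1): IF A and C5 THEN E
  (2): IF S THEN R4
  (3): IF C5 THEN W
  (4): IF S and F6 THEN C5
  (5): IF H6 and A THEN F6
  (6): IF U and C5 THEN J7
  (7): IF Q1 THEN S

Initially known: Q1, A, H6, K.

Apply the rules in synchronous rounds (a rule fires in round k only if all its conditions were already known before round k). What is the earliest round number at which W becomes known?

Round 1 fires (5), (7), giving F6, S.
Round 2 fires (2), (4), giving R4, C5.
Round 3 fires (1), (3), giving E, W.
W first appears in round 3.

3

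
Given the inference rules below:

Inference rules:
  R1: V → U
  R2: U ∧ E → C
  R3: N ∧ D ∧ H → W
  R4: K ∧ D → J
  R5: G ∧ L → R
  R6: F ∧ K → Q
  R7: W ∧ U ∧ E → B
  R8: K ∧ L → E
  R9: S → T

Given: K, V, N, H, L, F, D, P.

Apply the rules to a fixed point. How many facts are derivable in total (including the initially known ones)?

15

[1] R1 [V → U]; R3 [N ∧ D ∧ H → W]; R4 [K ∧ D → J]; R6 [F ∧ K → Q]; R8 [K ∧ L → E]. ⇒ new: U, W, J, Q, E.
[2] R2 [U ∧ E → C]; R7 [W ∧ U ∧ E → B]. ⇒ new: C, B.
Closure: {B, C, D, E, F, H, J, K, L, N, P, Q, U, V, W} — 15 facts.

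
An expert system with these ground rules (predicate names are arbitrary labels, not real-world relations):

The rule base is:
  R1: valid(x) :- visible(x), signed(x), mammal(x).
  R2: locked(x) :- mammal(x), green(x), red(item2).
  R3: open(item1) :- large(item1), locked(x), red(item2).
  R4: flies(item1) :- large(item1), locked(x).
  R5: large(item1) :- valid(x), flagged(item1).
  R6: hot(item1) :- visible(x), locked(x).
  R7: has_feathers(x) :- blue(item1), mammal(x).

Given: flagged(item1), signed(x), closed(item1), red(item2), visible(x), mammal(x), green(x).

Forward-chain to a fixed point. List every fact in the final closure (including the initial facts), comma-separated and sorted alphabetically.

closed(item1), flagged(item1), flies(item1), green(x), hot(item1), large(item1), locked(x), mammal(x), open(item1), red(item2), signed(x), valid(x), visible(x)

Round 1 — R1, R2, derive valid(x), locked(x).
Round 2 — R5, R6, derive large(item1), hot(item1).
Round 3 — R3, R4, derive open(item1), flies(item1).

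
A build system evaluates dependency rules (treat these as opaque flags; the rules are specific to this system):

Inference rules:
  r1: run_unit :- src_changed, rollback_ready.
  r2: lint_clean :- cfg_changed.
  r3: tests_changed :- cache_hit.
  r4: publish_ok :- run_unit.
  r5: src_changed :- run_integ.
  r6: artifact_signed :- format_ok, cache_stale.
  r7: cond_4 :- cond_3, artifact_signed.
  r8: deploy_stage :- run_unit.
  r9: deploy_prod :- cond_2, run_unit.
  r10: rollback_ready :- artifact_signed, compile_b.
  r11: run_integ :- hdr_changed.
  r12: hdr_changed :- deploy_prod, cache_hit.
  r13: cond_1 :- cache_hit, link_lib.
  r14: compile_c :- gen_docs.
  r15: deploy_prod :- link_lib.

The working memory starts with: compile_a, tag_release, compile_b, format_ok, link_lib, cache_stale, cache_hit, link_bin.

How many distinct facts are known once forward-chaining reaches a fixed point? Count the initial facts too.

[1] r3 [tests_changed :- cache_hit.]; r6 [artifact_signed :- format_ok, cache_stale.]; r13 [cond_1 :- cache_hit, link_lib.]; r15 [deploy_prod :- link_lib.]. ⇒ new: tests_changed, artifact_signed, cond_1, deploy_prod.
[2] r10 [rollback_ready :- artifact_signed, compile_b.]; r12 [hdr_changed :- deploy_prod, cache_hit.]. ⇒ new: rollback_ready, hdr_changed.
[3] r11 [run_integ :- hdr_changed.]. ⇒ new: run_integ.
[4] r5 [src_changed :- run_integ.]. ⇒ new: src_changed.
[5] r1 [run_unit :- src_changed, rollback_ready.]. ⇒ new: run_unit.
[6] r4 [publish_ok :- run_unit.]; r8 [deploy_stage :- run_unit.]. ⇒ new: publish_ok, deploy_stage.
Closure: {artifact_signed, cache_hit, cache_stale, compile_a, compile_b, cond_1, deploy_prod, deploy_stage, format_ok, hdr_changed, link_bin, link_lib, publish_ok, rollback_ready, run_integ, run_unit, src_changed, tag_release, tests_changed} — 19 facts.

19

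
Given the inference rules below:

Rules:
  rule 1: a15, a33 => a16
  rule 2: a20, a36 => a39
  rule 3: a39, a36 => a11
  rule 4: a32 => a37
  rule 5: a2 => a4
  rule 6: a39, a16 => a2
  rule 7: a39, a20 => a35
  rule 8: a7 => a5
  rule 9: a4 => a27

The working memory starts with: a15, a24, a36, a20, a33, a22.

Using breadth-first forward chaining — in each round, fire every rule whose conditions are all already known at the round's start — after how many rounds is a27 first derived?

Round 1: rule 1 [a15, a33 => a16]; rule 2 [a20, a36 => a39]. New: a16, a39.
Round 2: rule 3 [a39, a36 => a11]; rule 6 [a39, a16 => a2]; rule 7 [a39, a20 => a35]. New: a11, a2, a35.
Round 3: rule 5 [a2 => a4]. New: a4.
Round 4: rule 9 [a4 => a27]. New: a27.
a27 first appears in round 4.

4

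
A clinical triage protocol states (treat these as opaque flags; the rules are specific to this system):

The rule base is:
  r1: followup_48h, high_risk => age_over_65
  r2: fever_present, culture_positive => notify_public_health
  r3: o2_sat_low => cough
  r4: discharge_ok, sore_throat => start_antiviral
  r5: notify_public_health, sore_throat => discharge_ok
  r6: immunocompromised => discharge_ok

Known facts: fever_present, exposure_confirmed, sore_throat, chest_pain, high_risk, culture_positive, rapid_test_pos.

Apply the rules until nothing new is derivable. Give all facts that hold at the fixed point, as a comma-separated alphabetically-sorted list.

chest_pain, culture_positive, discharge_ok, exposure_confirmed, fever_present, high_risk, notify_public_health, rapid_test_pos, sore_throat, start_antiviral

[1] r2 [fever_present, culture_positive => notify_public_health]. ⇒ new: notify_public_health.
[2] r5 [notify_public_health, sore_throat => discharge_ok]. ⇒ new: discharge_ok.
[3] r4 [discharge_ok, sore_throat => start_antiviral]. ⇒ new: start_antiviral.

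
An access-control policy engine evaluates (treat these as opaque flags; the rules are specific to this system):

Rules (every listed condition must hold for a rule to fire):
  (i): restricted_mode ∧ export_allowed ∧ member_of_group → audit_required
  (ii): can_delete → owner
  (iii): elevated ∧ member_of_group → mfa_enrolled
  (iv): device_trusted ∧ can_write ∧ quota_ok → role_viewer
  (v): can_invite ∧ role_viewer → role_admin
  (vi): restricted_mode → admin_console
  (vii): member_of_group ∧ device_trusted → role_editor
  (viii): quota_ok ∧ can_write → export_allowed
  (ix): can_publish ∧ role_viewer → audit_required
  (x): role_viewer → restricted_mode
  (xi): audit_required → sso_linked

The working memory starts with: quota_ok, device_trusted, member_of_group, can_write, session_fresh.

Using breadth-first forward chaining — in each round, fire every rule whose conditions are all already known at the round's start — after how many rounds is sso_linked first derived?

[1] (iv) [device_trusted ∧ can_write ∧ quota_ok → role_viewer]; (vii) [member_of_group ∧ device_trusted → role_editor]; (viii) [quota_ok ∧ can_write → export_allowed]. ⇒ new: role_viewer, role_editor, export_allowed.
[2] (x) [role_viewer → restricted_mode]. ⇒ new: restricted_mode.
[3] (i) [restricted_mode ∧ export_allowed ∧ member_of_group → audit_required]; (vi) [restricted_mode → admin_console]. ⇒ new: audit_required, admin_console.
[4] (xi) [audit_required → sso_linked]. ⇒ new: sso_linked.
sso_linked first appears in round 4.

4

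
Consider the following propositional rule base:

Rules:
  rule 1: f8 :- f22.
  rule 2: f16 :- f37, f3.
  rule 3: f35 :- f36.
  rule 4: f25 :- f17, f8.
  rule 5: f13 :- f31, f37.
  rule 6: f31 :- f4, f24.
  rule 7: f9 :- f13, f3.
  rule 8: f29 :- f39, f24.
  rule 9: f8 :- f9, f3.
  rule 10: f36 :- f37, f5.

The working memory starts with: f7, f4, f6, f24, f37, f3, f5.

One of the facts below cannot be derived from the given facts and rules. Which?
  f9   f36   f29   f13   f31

Round 1: rule 2 [f16 :- f37, f3.]; rule 6 [f31 :- f4, f24.]; rule 10 [f36 :- f37, f5.]. Adds f16, f31, f36.
Round 2: rule 3 [f35 :- f36.]; rule 5 [f13 :- f31, f37.]. Adds f35, f13.
Round 3: rule 7 [f9 :- f13, f3.]. Adds f9.
Round 4: rule 9 [f8 :- f9, f3.]. Adds f8.
Derived: f9 (round 3), f13 (round 2), f31 (round 1), f36 (round 1). f29 never appears in any round.

f29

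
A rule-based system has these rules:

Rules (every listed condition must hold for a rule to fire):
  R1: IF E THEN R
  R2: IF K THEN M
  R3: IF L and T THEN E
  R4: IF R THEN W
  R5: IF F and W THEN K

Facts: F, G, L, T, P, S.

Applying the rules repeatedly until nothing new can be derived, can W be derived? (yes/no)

Round 1 fires R3, giving E.
Round 2 fires R1, giving R.
Round 3 fires R4, giving W.
Round 4 fires R5, giving K.
Round 5 fires R2, giving M.
W appears in round 3, so it is derivable.

yes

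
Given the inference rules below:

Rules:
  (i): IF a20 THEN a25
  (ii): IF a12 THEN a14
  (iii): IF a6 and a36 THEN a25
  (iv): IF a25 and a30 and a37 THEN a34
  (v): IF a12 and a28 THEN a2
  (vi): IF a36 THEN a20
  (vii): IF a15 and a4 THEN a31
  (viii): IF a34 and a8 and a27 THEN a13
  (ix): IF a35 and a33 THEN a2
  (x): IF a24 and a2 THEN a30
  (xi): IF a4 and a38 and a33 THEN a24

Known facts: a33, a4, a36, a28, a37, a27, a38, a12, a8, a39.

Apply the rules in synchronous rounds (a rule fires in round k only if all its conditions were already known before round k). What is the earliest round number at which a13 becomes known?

Round 1: (ii) [IF a12 THEN a14]; (v) [IF a12 and a28 THEN a2]; (vi) [IF a36 THEN a20]; (xi) [IF a4 and a38 and a33 THEN a24]. New: a14, a2, a20, a24.
Round 2: (i) [IF a20 THEN a25]; (x) [IF a24 and a2 THEN a30]. New: a25, a30.
Round 3: (iv) [IF a25 and a30 and a37 THEN a34]. New: a34.
Round 4: (viii) [IF a34 and a8 and a27 THEN a13]. New: a13.
a13 first appears in round 4.

4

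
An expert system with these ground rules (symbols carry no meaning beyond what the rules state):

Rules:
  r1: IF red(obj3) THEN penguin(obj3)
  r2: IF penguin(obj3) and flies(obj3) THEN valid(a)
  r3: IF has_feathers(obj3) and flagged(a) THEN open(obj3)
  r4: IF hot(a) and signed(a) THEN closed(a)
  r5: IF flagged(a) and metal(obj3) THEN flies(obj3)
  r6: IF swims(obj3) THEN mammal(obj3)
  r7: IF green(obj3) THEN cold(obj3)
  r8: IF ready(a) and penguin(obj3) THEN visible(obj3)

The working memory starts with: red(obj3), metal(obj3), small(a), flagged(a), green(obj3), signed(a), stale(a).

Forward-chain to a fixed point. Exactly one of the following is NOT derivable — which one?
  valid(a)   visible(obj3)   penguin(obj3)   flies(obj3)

visible(obj3)

Round 1 fires r1, r5, r7, giving penguin(obj3), flies(obj3), cold(obj3).
Round 2 fires r2, giving valid(a).
Derived: valid(a) (round 2), penguin(obj3) (round 1), flies(obj3) (round 1). visible(obj3) never appears in any round.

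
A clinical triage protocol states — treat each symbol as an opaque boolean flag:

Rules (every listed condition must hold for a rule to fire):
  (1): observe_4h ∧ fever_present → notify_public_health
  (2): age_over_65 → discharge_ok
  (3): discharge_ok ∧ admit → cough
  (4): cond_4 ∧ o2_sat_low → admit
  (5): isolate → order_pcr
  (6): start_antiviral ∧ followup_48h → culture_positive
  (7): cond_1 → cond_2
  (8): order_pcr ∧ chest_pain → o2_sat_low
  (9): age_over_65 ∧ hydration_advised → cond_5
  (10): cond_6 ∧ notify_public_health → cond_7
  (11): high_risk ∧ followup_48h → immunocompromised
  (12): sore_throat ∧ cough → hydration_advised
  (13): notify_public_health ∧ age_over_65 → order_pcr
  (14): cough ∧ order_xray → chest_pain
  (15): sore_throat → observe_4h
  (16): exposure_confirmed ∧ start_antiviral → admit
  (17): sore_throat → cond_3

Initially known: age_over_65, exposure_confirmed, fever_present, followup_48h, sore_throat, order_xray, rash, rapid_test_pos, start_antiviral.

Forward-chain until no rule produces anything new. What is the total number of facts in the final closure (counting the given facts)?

21

Round 1: (2) [age_over_65 → discharge_ok]; (6) [start_antiviral ∧ followup_48h → culture_positive]; (15) [sore_throat → observe_4h]; (16) [exposure_confirmed ∧ start_antiviral → admit]; (17) [sore_throat → cond_3]. New: discharge_ok, culture_positive, observe_4h, admit, cond_3.
Round 2: (1) [observe_4h ∧ fever_present → notify_public_health]; (3) [discharge_ok ∧ admit → cough]. New: notify_public_health, cough.
Round 3: (12) [sore_throat ∧ cough → hydration_advised]; (13) [notify_public_health ∧ age_over_65 → order_pcr]; (14) [cough ∧ order_xray → chest_pain]. New: hydration_advised, order_pcr, chest_pain.
Round 4: (8) [order_pcr ∧ chest_pain → o2_sat_low]; (9) [age_over_65 ∧ hydration_advised → cond_5]. New: o2_sat_low, cond_5.
Closure: {admit, age_over_65, chest_pain, cond_3, cond_5, cough, culture_positive, discharge_ok, exposure_confirmed, fever_present, followup_48h, hydration_advised, notify_public_health, o2_sat_low, observe_4h, order_pcr, order_xray, rapid_test_pos, rash, sore_throat, start_antiviral} — 21 facts.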